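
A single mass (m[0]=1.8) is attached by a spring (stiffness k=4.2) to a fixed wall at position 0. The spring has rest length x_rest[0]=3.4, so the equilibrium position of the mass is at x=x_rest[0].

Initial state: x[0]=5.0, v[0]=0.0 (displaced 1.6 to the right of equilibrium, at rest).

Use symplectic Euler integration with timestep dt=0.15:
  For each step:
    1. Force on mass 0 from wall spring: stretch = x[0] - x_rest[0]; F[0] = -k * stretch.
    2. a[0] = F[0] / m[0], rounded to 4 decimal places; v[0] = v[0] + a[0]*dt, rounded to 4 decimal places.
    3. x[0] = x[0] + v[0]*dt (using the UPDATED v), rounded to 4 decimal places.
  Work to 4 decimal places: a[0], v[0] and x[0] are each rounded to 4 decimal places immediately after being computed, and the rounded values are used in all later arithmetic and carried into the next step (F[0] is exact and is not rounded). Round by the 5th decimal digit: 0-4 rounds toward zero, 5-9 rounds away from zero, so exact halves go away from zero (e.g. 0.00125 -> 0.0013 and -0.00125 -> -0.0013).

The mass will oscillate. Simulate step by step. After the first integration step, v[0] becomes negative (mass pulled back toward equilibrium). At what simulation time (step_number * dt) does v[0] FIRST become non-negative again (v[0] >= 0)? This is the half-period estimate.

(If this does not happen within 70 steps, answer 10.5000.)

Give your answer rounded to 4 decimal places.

Answer: 2.1000

Derivation:
Step 0: x=[5.0000] v=[0.0000]
Step 1: x=[4.9160] v=[-0.5600]
Step 2: x=[4.7524] v=[-1.0906]
Step 3: x=[4.5178] v=[-1.5639]
Step 4: x=[4.2245] v=[-1.9551]
Step 5: x=[3.8879] v=[-2.2437]
Step 6: x=[3.5257] v=[-2.4145]
Step 7: x=[3.1569] v=[-2.4585]
Step 8: x=[2.8009] v=[-2.3734]
Step 9: x=[2.4763] v=[-2.1637]
Step 10: x=[2.2002] v=[-1.8404]
Step 11: x=[1.9871] v=[-1.4205]
Step 12: x=[1.8482] v=[-0.9260]
Step 13: x=[1.7908] v=[-0.3829]
Step 14: x=[1.8178] v=[0.1803]
First v>=0 after going negative at step 14, time=2.1000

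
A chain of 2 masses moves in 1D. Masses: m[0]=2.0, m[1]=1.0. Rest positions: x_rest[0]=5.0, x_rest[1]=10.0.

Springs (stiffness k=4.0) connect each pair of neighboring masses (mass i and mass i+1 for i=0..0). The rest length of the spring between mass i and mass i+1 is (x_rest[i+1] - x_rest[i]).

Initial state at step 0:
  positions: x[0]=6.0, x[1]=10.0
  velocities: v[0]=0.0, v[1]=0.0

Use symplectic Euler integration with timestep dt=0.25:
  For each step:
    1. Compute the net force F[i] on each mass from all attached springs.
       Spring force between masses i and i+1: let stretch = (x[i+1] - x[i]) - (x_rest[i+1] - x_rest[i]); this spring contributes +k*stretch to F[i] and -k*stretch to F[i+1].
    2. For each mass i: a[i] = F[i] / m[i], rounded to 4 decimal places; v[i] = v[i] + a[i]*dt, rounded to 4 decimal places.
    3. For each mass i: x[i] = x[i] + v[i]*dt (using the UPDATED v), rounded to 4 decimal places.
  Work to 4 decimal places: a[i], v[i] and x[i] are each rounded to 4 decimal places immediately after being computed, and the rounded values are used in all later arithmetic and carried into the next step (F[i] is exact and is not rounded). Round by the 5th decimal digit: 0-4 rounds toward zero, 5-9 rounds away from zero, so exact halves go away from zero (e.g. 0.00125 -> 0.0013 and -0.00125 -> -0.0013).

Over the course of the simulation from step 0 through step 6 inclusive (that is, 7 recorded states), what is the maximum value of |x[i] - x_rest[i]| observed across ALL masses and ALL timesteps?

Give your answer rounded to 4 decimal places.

Answer: 1.3394

Derivation:
Step 0: x=[6.0000 10.0000] v=[0.0000 0.0000]
Step 1: x=[5.8750 10.2500] v=[-0.5000 1.0000]
Step 2: x=[5.6719 10.6563] v=[-0.8125 1.6250]
Step 3: x=[5.4668 11.0665] v=[-0.8203 1.6406]
Step 4: x=[5.3367 11.3267] v=[-0.5205 1.0409]
Step 5: x=[5.3303 11.3394] v=[-0.0255 0.0509]
Step 6: x=[5.4501 11.0999] v=[0.4791 -0.9582]
Max displacement = 1.3394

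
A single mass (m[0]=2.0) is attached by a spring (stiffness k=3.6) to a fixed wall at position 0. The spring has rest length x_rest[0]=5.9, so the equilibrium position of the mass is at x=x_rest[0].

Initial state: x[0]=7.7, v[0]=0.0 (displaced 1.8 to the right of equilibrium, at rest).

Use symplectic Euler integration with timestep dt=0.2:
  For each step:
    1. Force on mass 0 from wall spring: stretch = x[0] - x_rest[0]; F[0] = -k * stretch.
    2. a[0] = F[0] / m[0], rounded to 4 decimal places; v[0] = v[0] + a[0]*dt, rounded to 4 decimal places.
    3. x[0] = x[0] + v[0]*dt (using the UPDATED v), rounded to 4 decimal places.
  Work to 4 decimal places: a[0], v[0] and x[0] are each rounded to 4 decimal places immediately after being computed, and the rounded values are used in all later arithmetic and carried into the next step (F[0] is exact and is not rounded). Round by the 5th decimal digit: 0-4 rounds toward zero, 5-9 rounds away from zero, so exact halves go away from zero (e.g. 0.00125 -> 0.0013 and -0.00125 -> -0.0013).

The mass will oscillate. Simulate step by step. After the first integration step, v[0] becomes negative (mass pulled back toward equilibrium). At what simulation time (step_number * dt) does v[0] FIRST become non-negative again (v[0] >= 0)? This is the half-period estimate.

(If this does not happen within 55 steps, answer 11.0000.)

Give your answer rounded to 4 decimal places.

Step 0: x=[7.7000] v=[0.0000]
Step 1: x=[7.5704] v=[-0.6480]
Step 2: x=[7.3205] v=[-1.2493]
Step 3: x=[6.9684] v=[-1.7607]
Step 4: x=[6.5393] v=[-2.1453]
Step 5: x=[6.0642] v=[-2.3754]
Step 6: x=[5.5773] v=[-2.4345]
Step 7: x=[5.1136] v=[-2.3183]
Step 8: x=[4.7066] v=[-2.0352]
Step 9: x=[4.3855] v=[-1.6056]
Step 10: x=[4.1734] v=[-1.0604]
Step 11: x=[4.0856] v=[-0.4388]
Step 12: x=[4.1285] v=[0.2144]
First v>=0 after going negative at step 12, time=2.4000

Answer: 2.4000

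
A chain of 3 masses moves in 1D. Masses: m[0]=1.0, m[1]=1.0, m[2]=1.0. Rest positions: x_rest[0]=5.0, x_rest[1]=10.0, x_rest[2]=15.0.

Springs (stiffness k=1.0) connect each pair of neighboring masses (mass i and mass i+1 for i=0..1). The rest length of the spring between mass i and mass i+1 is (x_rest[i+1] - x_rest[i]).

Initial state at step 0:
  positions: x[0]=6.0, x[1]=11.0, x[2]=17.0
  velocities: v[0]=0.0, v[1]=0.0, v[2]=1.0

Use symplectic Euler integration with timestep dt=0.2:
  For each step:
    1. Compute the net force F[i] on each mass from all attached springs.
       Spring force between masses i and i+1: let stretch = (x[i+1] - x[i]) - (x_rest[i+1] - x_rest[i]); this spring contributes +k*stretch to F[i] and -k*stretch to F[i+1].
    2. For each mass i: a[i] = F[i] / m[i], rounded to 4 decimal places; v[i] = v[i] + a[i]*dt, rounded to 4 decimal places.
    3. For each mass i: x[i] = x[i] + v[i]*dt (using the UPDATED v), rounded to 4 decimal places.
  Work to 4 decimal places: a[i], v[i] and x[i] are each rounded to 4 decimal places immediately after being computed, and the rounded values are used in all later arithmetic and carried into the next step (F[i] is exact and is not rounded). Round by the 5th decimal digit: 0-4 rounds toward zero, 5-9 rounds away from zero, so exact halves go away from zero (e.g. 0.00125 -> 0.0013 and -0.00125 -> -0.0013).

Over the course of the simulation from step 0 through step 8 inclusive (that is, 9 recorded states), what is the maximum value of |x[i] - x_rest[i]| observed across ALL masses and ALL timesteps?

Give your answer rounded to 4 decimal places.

Answer: 2.3696

Derivation:
Step 0: x=[6.0000 11.0000 17.0000] v=[0.0000 0.0000 1.0000]
Step 1: x=[6.0000 11.0400 17.1600] v=[0.0000 0.2000 0.8000]
Step 2: x=[6.0016 11.1232 17.2752] v=[0.0080 0.4160 0.5760]
Step 3: x=[6.0081 11.2476 17.3443] v=[0.0323 0.6221 0.3456]
Step 4: x=[6.0241 11.4063 17.3696] v=[0.0802 0.7935 0.1263]
Step 5: x=[6.0554 11.5882 17.3563] v=[0.1566 0.9097 -0.0664]
Step 6: x=[6.1080 11.7796 17.3123] v=[0.2632 0.9568 -0.2200]
Step 7: x=[6.1875 11.9654 17.2470] v=[0.3975 0.9290 -0.3265]
Step 8: x=[6.2981 12.1313 17.1704] v=[0.5531 0.8297 -0.3828]
Max displacement = 2.3696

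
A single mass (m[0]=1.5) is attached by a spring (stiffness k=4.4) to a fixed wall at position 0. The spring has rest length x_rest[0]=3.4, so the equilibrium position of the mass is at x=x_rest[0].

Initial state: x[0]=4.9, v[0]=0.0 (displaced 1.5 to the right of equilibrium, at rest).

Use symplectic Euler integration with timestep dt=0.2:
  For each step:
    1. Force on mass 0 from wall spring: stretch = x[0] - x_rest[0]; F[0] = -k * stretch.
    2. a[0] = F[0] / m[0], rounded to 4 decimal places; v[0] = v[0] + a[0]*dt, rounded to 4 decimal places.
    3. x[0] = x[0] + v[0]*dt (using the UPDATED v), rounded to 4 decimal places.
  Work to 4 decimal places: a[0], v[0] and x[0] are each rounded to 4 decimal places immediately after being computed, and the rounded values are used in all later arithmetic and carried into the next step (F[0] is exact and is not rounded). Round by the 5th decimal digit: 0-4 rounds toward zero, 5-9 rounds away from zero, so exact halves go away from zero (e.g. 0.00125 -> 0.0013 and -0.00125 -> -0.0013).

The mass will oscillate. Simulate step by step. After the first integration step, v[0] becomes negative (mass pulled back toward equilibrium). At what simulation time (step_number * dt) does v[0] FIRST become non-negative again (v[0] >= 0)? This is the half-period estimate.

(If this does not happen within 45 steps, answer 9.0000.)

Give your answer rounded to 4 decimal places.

Answer: 2.0000

Derivation:
Step 0: x=[4.9000] v=[0.0000]
Step 1: x=[4.7240] v=[-0.8800]
Step 2: x=[4.3927] v=[-1.6567]
Step 3: x=[3.9449] v=[-2.2391]
Step 4: x=[3.4331] v=[-2.5588]
Step 5: x=[2.9175] v=[-2.5782]
Step 6: x=[2.4585] v=[-2.2951]
Step 7: x=[2.1099] v=[-1.7428]
Step 8: x=[1.9127] v=[-0.9859]
Step 9: x=[1.8900] v=[-0.1134]
Step 10: x=[2.0445] v=[0.7725]
First v>=0 after going negative at step 10, time=2.0000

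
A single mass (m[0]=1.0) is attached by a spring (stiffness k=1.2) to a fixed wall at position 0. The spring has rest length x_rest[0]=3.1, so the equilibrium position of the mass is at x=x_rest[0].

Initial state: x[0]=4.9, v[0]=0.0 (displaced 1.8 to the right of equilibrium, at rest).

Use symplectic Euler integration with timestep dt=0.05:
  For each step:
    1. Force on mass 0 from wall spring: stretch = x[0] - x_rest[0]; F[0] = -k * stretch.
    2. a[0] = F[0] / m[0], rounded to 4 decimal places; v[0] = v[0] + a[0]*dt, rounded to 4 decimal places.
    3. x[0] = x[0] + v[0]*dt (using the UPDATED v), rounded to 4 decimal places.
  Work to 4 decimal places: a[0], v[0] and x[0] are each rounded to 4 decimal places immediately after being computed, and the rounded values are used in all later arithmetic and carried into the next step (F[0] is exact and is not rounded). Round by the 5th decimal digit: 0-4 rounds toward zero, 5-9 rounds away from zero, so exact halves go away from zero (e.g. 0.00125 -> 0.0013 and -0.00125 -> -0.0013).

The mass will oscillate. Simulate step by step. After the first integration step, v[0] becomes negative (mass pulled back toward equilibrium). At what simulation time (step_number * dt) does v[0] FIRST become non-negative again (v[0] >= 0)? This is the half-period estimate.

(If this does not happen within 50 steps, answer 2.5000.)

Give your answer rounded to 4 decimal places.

Answer: 2.5000

Derivation:
Step 0: x=[4.9000] v=[0.0000]
Step 1: x=[4.8946] v=[-0.1080]
Step 2: x=[4.8838] v=[-0.2157]
Step 3: x=[4.8677] v=[-0.3227]
Step 4: x=[4.8463] v=[-0.4288]
Step 5: x=[4.8196] v=[-0.5336]
Step 6: x=[4.7878] v=[-0.6368]
Step 7: x=[4.7509] v=[-0.7381]
Step 8: x=[4.7090] v=[-0.8372]
Step 9: x=[4.6623] v=[-0.9337]
Step 10: x=[4.6109] v=[-1.0274]
Step 11: x=[4.5550] v=[-1.1181]
Step 12: x=[4.4947] v=[-1.2054]
Step 13: x=[4.4302] v=[-1.2891]
Step 14: x=[4.3618] v=[-1.3689]
Step 15: x=[4.2896] v=[-1.4446]
Step 16: x=[4.2138] v=[-1.5160]
Step 17: x=[4.1347] v=[-1.5828]
Step 18: x=[4.0525] v=[-1.6449]
Step 19: x=[3.9674] v=[-1.7021]
Step 20: x=[3.8797] v=[-1.7541]
Step 21: x=[3.7897] v=[-1.8009]
Step 22: x=[3.6976] v=[-1.8423]
Step 23: x=[3.6037] v=[-1.8782]
Step 24: x=[3.5083] v=[-1.9084]
Step 25: x=[3.4117] v=[-1.9329]
Step 26: x=[3.3141] v=[-1.9516]
Step 27: x=[3.2159] v=[-1.9644]
Step 28: x=[3.1173] v=[-1.9714]
Step 29: x=[3.0187] v=[-1.9724]
Step 30: x=[2.9203] v=[-1.9675]
Step 31: x=[2.8225] v=[-1.9567]
Step 32: x=[2.7255] v=[-1.9401]
Step 33: x=[2.6296] v=[-1.9176]
Step 34: x=[2.5351] v=[-1.8894]
Step 35: x=[2.4423] v=[-1.8555]
Step 36: x=[2.3515] v=[-1.8160]
Step 37: x=[2.2629] v=[-1.7711]
Step 38: x=[2.1769] v=[-1.7209]
Step 39: x=[2.0936] v=[-1.6655]
Step 40: x=[2.0133] v=[-1.6051]
Step 41: x=[1.9363] v=[-1.5399]
Step 42: x=[1.8628] v=[-1.4701]
Step 43: x=[1.7930] v=[-1.3959]
Step 44: x=[1.7271] v=[-1.3175]
Step 45: x=[1.6653] v=[-1.2351]
Step 46: x=[1.6079] v=[-1.1490]
Step 47: x=[1.5549] v=[-1.0595]
Step 48: x=[1.5066] v=[-0.9668]
Step 49: x=[1.4630] v=[-0.8712]
Step 50: x=[1.4244] v=[-0.7730]
v[0] did not become non-negative within 50 steps; using fallback time=2.5000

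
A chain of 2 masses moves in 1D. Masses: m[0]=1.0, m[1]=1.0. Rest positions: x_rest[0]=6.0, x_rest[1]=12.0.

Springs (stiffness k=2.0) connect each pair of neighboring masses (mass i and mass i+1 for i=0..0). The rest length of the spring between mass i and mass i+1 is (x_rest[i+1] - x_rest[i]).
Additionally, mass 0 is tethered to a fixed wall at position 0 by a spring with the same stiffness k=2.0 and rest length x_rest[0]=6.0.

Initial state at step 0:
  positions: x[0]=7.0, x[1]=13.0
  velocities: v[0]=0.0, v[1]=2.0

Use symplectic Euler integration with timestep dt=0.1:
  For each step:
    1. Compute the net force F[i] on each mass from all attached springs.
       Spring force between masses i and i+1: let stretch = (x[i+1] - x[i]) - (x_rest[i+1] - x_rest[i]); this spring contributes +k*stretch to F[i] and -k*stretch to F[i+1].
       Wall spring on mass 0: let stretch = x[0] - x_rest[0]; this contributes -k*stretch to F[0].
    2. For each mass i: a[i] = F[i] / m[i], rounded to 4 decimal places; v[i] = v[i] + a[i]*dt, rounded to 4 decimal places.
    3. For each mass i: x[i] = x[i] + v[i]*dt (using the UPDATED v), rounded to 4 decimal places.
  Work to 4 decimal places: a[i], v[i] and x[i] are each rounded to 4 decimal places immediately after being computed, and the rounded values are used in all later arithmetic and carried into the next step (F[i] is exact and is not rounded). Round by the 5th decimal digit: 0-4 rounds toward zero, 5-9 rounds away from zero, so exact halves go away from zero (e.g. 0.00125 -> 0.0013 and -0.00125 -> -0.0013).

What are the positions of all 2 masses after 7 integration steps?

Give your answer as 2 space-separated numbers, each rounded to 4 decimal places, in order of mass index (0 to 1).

Answer: 6.7281 14.1496

Derivation:
Step 0: x=[7.0000 13.0000] v=[0.0000 2.0000]
Step 1: x=[6.9800 13.2000] v=[-0.2000 2.0000]
Step 2: x=[6.9448 13.3956] v=[-0.3520 1.9560]
Step 3: x=[6.8997 13.5822] v=[-0.4508 1.8658]
Step 4: x=[6.8503 13.7551] v=[-0.4942 1.7293]
Step 5: x=[6.8020 13.9099] v=[-0.4833 1.5483]
Step 6: x=[6.7598 14.0426] v=[-0.4221 1.3267]
Step 7: x=[6.7281 14.1496] v=[-0.3175 1.0701]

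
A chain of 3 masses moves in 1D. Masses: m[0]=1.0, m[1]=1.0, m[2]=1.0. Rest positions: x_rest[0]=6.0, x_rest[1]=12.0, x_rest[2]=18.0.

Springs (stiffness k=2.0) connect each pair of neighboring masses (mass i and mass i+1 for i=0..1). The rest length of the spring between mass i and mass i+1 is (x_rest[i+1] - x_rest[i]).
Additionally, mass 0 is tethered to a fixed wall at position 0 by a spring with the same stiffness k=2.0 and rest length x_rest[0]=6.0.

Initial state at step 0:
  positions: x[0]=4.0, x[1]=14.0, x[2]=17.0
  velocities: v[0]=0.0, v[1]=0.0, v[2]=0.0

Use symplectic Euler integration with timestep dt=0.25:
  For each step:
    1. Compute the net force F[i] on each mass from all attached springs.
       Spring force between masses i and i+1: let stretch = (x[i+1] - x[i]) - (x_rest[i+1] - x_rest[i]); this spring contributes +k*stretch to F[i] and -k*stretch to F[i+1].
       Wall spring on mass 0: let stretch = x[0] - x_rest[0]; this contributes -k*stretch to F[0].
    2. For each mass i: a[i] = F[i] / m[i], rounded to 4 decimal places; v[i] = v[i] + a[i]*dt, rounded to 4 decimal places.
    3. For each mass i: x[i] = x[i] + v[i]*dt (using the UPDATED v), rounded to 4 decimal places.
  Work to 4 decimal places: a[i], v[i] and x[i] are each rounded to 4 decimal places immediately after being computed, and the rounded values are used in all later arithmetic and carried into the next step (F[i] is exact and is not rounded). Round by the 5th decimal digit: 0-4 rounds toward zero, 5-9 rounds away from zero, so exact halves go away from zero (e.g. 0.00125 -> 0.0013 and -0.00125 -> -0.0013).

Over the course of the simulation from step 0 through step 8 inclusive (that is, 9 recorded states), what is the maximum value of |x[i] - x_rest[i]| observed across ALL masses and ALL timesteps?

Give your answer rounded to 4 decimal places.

Step 0: x=[4.0000 14.0000 17.0000] v=[0.0000 0.0000 0.0000]
Step 1: x=[4.7500 13.1250 17.3750] v=[3.0000 -3.5000 1.5000]
Step 2: x=[5.9531 11.7344 17.9688] v=[4.8125 -5.5625 2.3750]
Step 3: x=[7.1348 10.4004 18.5333] v=[4.7266 -5.3360 2.2578]
Step 4: x=[7.8328 9.6748 18.8312] v=[2.7920 -2.9024 1.1914]
Step 5: x=[7.7820 9.8635 18.7345] v=[-0.2034 0.7548 -0.3868]
Step 6: x=[7.0186 10.9009 18.2789] v=[-3.0537 4.1496 -1.8223]
Step 7: x=[5.8631 12.3753 17.6511] v=[-4.6219 5.8975 -2.5113]
Step 8: x=[4.7888 13.6951 17.1138] v=[-4.2974 5.2793 -2.1492]
Max displacement = 2.3252

Answer: 2.3252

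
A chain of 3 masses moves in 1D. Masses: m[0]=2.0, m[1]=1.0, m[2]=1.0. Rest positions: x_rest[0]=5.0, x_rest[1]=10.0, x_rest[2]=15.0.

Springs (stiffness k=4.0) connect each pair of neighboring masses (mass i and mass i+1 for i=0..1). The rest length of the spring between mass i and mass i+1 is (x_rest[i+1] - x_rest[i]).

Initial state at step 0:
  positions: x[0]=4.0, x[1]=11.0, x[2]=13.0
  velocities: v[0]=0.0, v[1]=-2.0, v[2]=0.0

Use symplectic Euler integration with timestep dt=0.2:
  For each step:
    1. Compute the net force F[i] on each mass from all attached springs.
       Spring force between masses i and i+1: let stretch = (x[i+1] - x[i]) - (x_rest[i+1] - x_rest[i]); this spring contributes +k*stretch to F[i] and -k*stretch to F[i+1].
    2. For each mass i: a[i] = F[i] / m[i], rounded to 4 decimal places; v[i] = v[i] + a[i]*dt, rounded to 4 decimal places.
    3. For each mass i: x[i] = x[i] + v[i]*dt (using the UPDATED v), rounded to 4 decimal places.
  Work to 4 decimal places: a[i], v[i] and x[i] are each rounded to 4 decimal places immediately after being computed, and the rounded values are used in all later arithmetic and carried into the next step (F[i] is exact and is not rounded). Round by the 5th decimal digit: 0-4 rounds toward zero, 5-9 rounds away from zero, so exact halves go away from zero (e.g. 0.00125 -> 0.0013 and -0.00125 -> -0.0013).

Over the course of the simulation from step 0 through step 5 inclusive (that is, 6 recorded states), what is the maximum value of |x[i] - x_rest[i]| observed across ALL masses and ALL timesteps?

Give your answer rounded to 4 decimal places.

Answer: 3.3041

Derivation:
Step 0: x=[4.0000 11.0000 13.0000] v=[0.0000 -2.0000 0.0000]
Step 1: x=[4.1600 9.8000 13.4800] v=[0.8000 -6.0000 2.4000]
Step 2: x=[4.3712 8.2864 14.1712] v=[1.0560 -7.5680 3.4560]
Step 3: x=[4.4956 7.0879 14.7208] v=[0.6221 -5.9923 2.7482]
Step 4: x=[4.4274 6.6959 14.8492] v=[-0.3410 -1.9598 0.6419]
Step 5: x=[4.1407 7.2455 14.4731] v=[-1.4336 2.7480 -1.8807]
Max displacement = 3.3041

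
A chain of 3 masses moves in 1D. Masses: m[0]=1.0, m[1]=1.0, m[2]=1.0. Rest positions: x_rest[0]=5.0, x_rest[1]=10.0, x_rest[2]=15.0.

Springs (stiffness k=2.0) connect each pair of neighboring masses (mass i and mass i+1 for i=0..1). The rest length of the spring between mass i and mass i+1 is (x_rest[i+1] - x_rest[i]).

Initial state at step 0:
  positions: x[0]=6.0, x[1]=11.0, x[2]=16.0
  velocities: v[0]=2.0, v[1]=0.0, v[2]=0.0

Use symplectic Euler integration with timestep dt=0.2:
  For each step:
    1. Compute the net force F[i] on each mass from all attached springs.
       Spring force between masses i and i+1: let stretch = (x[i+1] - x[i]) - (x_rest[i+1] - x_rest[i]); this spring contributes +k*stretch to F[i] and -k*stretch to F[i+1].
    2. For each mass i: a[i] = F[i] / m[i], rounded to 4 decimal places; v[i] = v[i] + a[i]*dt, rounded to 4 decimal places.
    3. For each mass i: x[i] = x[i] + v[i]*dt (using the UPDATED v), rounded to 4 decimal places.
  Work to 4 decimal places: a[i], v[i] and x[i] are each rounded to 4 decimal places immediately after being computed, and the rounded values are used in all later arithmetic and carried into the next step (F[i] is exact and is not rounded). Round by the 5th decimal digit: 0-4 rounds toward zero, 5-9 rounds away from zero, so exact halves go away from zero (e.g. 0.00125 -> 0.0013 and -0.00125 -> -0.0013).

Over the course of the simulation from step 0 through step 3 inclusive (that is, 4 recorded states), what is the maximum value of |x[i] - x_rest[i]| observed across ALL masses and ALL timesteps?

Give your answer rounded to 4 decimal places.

Step 0: x=[6.0000 11.0000 16.0000] v=[2.0000 0.0000 0.0000]
Step 1: x=[6.4000 11.0000 16.0000] v=[2.0000 0.0000 0.0000]
Step 2: x=[6.7680 11.0320 16.0000] v=[1.8400 0.1600 0.0000]
Step 3: x=[7.0771 11.1203 16.0026] v=[1.5456 0.4416 0.0128]
Max displacement = 2.0771

Answer: 2.0771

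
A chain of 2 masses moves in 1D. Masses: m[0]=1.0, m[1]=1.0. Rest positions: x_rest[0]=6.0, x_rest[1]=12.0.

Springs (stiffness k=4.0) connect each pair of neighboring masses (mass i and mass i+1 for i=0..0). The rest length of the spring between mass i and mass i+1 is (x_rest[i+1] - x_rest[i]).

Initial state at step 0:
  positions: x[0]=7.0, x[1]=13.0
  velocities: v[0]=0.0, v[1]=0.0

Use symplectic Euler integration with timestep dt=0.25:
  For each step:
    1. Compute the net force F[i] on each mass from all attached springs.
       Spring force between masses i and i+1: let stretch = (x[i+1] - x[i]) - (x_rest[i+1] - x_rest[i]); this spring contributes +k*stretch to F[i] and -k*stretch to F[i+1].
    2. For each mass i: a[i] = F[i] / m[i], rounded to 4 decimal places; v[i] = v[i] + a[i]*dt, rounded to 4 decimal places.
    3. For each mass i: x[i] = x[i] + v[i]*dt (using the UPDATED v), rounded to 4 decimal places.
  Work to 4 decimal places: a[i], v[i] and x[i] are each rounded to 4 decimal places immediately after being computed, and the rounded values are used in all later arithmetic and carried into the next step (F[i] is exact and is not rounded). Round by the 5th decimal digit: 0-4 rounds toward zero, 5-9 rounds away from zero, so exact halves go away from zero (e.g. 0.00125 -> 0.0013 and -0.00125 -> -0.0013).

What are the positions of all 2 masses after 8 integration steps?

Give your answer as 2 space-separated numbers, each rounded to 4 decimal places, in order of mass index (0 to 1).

Answer: 7.0000 13.0000

Derivation:
Step 0: x=[7.0000 13.0000] v=[0.0000 0.0000]
Step 1: x=[7.0000 13.0000] v=[0.0000 0.0000]
Step 2: x=[7.0000 13.0000] v=[0.0000 0.0000]
Step 3: x=[7.0000 13.0000] v=[0.0000 0.0000]
Step 4: x=[7.0000 13.0000] v=[0.0000 0.0000]
Step 5: x=[7.0000 13.0000] v=[0.0000 0.0000]
Step 6: x=[7.0000 13.0000] v=[0.0000 0.0000]
Step 7: x=[7.0000 13.0000] v=[0.0000 0.0000]
Step 8: x=[7.0000 13.0000] v=[0.0000 0.0000]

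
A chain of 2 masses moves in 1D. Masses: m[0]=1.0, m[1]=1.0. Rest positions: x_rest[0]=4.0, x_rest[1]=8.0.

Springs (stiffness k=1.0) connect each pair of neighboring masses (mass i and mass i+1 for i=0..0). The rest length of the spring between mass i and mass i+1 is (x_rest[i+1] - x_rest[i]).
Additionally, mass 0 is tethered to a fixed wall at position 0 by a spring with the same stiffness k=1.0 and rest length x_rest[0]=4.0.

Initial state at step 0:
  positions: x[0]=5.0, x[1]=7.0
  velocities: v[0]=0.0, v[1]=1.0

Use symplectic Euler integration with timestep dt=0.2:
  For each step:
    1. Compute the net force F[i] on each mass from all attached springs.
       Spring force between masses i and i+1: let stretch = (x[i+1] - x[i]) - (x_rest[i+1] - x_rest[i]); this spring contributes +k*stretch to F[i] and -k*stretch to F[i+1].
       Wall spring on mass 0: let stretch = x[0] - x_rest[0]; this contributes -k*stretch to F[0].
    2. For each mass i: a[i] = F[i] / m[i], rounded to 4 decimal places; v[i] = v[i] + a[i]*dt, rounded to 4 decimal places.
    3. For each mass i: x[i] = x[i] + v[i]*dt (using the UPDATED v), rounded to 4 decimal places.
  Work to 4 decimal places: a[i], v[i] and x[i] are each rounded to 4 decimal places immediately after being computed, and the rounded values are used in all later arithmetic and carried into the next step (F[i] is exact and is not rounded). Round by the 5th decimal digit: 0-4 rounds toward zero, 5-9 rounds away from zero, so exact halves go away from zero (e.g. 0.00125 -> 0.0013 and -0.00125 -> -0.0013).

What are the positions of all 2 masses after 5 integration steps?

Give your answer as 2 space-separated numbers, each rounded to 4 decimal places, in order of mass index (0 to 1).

Answer: 3.7523 8.7954

Derivation:
Step 0: x=[5.0000 7.0000] v=[0.0000 1.0000]
Step 1: x=[4.8800 7.2800] v=[-0.6000 1.4000]
Step 2: x=[4.6608 7.6240] v=[-1.0960 1.7200]
Step 3: x=[4.3737 8.0095] v=[-1.4355 1.9274]
Step 4: x=[4.0571 8.4095] v=[-1.5831 2.0002]
Step 5: x=[3.7523 8.7954] v=[-1.5240 1.9297]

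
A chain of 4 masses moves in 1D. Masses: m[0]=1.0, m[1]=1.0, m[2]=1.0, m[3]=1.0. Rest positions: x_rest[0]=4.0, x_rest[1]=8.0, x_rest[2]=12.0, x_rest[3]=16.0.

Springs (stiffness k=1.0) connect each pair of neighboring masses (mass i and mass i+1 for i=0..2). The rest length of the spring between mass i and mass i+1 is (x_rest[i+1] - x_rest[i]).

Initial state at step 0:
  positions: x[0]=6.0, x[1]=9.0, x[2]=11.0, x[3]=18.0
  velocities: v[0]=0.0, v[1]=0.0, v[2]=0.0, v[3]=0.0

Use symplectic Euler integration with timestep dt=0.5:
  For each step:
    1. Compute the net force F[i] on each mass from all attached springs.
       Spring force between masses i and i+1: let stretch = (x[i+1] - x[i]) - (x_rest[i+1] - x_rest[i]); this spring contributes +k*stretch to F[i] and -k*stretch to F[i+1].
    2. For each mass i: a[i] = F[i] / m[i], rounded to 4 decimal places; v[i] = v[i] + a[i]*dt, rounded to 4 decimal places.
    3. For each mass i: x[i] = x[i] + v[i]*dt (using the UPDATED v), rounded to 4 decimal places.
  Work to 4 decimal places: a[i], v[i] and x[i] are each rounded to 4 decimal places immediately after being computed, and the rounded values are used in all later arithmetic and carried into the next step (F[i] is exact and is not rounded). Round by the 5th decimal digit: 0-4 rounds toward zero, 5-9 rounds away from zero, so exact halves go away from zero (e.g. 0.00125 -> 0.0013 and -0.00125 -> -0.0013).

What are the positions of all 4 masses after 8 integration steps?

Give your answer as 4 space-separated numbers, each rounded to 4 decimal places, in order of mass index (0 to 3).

Answer: 5.8230 7.5008 12.3823 18.2947

Derivation:
Step 0: x=[6.0000 9.0000 11.0000 18.0000] v=[0.0000 0.0000 0.0000 0.0000]
Step 1: x=[5.7500 8.7500 12.2500 17.2500] v=[-0.5000 -0.5000 2.5000 -1.5000]
Step 2: x=[5.2500 8.6250 13.8750 16.2500] v=[-1.0000 -0.2500 3.2500 -2.0000]
Step 3: x=[4.5938 8.9688 14.7813 15.6563] v=[-1.3125 0.6875 1.8125 -1.1875]
Step 4: x=[4.0313 9.6720 14.4532 15.8438] v=[-1.1250 1.4063 -0.6563 0.3750]
Step 5: x=[3.8790 10.1603 13.2774 16.6837] v=[-0.3047 0.9766 -2.3516 1.6797]
Step 6: x=[4.2970 9.8576 12.1739 17.6720] v=[0.8360 -0.6055 -2.2070 1.9766]
Step 7: x=[5.1052 8.7438 11.8659 18.2858] v=[1.6163 -2.2277 -0.6161 1.2276]
Step 8: x=[5.8230 7.5008 12.3823 18.2947] v=[1.4356 -2.4860 1.0328 0.0177]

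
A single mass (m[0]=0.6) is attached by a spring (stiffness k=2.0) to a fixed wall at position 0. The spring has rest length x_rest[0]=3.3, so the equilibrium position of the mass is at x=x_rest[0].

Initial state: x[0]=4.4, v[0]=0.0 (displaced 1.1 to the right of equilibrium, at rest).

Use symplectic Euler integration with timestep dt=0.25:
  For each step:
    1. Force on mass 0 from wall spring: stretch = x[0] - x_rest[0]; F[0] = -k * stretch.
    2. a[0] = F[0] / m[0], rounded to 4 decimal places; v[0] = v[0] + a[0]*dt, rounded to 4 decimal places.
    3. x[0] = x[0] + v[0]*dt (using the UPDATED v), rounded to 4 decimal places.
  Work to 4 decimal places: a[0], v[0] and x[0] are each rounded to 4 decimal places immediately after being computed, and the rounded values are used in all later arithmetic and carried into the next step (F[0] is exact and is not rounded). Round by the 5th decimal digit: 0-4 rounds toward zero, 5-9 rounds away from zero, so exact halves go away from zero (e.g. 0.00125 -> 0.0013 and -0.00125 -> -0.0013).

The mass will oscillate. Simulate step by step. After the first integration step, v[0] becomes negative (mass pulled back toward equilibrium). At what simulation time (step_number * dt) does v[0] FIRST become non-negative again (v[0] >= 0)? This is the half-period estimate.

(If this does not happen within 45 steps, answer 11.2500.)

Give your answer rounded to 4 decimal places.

Step 0: x=[4.4000] v=[0.0000]
Step 1: x=[4.1708] v=[-0.9167]
Step 2: x=[3.7602] v=[-1.6424]
Step 3: x=[3.2537] v=[-2.0259]
Step 4: x=[2.7569] v=[-1.9873]
Step 5: x=[2.3732] v=[-1.5347]
Step 6: x=[2.1826] v=[-0.7624]
Step 7: x=[2.2248] v=[0.1688]
First v>=0 after going negative at step 7, time=1.7500

Answer: 1.7500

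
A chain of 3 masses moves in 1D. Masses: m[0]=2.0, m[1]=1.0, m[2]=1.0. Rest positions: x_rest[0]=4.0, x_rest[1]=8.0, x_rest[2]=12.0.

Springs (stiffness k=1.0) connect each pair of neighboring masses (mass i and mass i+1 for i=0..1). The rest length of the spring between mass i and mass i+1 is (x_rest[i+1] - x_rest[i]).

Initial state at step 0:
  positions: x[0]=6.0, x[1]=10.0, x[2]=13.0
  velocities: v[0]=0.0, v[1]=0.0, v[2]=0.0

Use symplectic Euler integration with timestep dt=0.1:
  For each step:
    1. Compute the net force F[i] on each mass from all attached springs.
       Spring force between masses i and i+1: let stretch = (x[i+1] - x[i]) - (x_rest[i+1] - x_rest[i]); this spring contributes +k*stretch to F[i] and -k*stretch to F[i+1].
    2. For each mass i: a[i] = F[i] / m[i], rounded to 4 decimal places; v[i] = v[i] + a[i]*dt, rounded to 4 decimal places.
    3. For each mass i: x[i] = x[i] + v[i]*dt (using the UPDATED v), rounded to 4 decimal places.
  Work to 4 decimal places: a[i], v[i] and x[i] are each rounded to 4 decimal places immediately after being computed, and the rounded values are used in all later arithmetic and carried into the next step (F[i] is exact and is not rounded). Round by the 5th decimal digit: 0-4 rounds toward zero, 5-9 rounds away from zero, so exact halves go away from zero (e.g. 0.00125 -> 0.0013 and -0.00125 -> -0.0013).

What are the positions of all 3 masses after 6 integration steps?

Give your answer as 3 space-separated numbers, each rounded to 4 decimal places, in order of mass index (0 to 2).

Step 0: x=[6.0000 10.0000 13.0000] v=[0.0000 0.0000 0.0000]
Step 1: x=[6.0000 9.9900 13.0100] v=[0.0000 -0.1000 0.1000]
Step 2: x=[6.0000 9.9703 13.0298] v=[-0.0005 -0.1970 0.1980]
Step 3: x=[5.9998 9.9415 13.0590] v=[-0.0020 -0.2881 0.2921]
Step 4: x=[5.9993 9.9045 13.0970] v=[-0.0049 -0.3705 0.3804]
Step 5: x=[5.9983 9.8603 13.1431] v=[-0.0096 -0.4418 0.4612]
Step 6: x=[5.9967 9.8103 13.1964] v=[-0.0165 -0.4997 0.5329]

Answer: 5.9967 9.8103 13.1964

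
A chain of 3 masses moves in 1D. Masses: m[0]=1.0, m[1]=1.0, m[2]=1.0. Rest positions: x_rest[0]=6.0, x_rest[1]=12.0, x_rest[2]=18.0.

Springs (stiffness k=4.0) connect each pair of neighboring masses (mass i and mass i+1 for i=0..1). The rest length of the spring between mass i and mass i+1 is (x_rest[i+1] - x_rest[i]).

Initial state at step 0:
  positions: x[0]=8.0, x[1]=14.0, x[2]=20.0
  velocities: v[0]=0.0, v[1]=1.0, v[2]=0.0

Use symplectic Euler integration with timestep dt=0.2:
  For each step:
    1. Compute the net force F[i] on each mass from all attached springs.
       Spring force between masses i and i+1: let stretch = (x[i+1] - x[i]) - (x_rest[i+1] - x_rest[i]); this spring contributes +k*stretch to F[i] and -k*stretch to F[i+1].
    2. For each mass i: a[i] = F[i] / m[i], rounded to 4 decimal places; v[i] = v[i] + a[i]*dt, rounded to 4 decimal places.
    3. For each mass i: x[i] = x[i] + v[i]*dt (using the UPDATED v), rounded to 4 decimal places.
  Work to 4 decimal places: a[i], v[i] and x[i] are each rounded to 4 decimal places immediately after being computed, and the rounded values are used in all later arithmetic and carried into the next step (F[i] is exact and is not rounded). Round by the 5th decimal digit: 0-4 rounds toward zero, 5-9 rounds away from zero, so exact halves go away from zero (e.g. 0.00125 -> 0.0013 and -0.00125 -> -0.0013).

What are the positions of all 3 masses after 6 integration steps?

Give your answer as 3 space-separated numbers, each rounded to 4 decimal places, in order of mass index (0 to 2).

Step 0: x=[8.0000 14.0000 20.0000] v=[0.0000 1.0000 0.0000]
Step 1: x=[8.0000 14.2000 20.0000] v=[0.0000 1.0000 0.0000]
Step 2: x=[8.0320 14.3360 20.0320] v=[0.1600 0.6800 0.1600]
Step 3: x=[8.1126 14.3747 20.1126] v=[0.4032 0.1936 0.4032]
Step 4: x=[8.2352 14.3295 20.2352] v=[0.6129 -0.2258 0.6129]
Step 5: x=[8.3729 14.2542 20.3729] v=[0.6883 -0.3767 0.6883]
Step 6: x=[8.4916 14.2168 20.4916] v=[0.5933 -0.1868 0.5933]

Answer: 8.4916 14.2168 20.4916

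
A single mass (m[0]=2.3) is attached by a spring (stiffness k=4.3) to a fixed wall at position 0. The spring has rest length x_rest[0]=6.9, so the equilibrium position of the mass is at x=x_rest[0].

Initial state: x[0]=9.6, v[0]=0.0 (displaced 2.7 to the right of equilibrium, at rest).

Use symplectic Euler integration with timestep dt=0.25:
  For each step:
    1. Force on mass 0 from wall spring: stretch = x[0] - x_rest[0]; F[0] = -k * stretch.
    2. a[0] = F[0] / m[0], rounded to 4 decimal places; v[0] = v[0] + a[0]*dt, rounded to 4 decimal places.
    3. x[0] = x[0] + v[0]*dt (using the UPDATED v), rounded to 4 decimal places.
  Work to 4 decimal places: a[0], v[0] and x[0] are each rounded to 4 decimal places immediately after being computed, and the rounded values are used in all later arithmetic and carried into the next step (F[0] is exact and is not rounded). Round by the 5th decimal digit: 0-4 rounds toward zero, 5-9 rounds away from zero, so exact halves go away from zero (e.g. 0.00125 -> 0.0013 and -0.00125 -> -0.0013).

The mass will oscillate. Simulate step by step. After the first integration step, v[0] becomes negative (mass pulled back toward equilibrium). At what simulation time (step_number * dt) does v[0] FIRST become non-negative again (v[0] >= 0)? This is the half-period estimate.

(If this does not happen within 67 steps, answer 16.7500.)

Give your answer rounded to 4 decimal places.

Answer: 2.5000

Derivation:
Step 0: x=[9.6000] v=[0.0000]
Step 1: x=[9.2845] v=[-1.2620]
Step 2: x=[8.6904] v=[-2.3765]
Step 3: x=[7.8871] v=[-3.2133]
Step 4: x=[6.9684] v=[-3.6747]
Step 5: x=[6.0417] v=[-3.7067]
Step 6: x=[5.2153] v=[-3.3056]
Step 7: x=[4.5858] v=[-2.5182]
Step 8: x=[4.2267] v=[-1.4366]
Step 9: x=[4.1799] v=[-0.1871]
Step 10: x=[4.4510] v=[1.0843]
First v>=0 after going negative at step 10, time=2.5000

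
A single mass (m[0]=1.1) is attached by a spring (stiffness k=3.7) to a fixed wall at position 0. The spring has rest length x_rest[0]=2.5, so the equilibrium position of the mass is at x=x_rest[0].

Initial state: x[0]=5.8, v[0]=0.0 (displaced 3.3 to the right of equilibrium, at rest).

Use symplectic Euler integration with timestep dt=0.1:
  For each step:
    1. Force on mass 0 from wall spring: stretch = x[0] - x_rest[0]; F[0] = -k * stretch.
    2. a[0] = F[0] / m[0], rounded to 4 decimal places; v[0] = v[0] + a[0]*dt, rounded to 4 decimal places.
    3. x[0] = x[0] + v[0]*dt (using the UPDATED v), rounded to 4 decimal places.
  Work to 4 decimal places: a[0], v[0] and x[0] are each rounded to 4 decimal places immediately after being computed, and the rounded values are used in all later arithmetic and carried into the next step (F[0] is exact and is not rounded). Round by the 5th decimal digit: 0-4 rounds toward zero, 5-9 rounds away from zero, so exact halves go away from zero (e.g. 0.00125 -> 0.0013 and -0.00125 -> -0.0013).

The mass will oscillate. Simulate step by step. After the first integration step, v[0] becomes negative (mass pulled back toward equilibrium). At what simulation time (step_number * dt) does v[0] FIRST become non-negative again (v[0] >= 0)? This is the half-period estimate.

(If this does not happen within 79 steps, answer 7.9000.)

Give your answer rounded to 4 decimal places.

Step 0: x=[5.8000] v=[0.0000]
Step 1: x=[5.6890] v=[-1.1100]
Step 2: x=[5.4707] v=[-2.1827]
Step 3: x=[5.1525] v=[-3.1819]
Step 4: x=[4.7451] v=[-4.0741]
Step 5: x=[4.2622] v=[-4.8293]
Step 6: x=[3.7200] v=[-5.4220]
Step 7: x=[3.1368] v=[-5.8324]
Step 8: x=[2.5321] v=[-6.0466]
Step 9: x=[1.9264] v=[-6.0574]
Step 10: x=[1.3400] v=[-5.8645]
Step 11: x=[0.7926] v=[-5.4743]
Step 12: x=[0.3026] v=[-4.9000]
Step 13: x=[-0.1135] v=[-4.1609]
Step 14: x=[-0.4417] v=[-3.2818]
Step 15: x=[-0.6709] v=[-2.2923]
Step 16: x=[-0.7935] v=[-1.2257]
Step 17: x=[-0.8053] v=[-0.1179]
Step 18: x=[-0.7059] v=[0.9939]
First v>=0 after going negative at step 18, time=1.8000

Answer: 1.8000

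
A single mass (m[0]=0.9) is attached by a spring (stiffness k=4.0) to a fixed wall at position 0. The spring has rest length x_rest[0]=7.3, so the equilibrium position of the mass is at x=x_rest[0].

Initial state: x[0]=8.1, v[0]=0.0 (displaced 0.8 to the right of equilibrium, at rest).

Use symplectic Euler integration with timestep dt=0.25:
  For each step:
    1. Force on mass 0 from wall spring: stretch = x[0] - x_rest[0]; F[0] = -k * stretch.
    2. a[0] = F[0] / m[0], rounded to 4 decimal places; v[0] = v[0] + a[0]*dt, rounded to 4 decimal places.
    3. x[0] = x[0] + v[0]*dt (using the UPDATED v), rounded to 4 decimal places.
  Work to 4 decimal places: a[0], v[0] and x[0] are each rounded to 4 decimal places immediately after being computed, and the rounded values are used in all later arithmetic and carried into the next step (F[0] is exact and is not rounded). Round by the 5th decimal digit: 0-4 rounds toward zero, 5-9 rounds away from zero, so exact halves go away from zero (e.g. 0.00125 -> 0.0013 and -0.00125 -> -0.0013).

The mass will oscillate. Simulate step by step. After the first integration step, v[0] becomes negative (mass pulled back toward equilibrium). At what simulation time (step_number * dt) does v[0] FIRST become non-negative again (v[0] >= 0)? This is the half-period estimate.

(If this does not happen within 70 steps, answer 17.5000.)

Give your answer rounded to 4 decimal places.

Step 0: x=[8.1000] v=[0.0000]
Step 1: x=[7.8778] v=[-0.8889]
Step 2: x=[7.4951] v=[-1.5309]
Step 3: x=[7.0582] v=[-1.7477]
Step 4: x=[6.6885] v=[-1.4790]
Step 5: x=[6.4886] v=[-0.7996]
Step 6: x=[6.5141] v=[0.1020]
First v>=0 after going negative at step 6, time=1.5000

Answer: 1.5000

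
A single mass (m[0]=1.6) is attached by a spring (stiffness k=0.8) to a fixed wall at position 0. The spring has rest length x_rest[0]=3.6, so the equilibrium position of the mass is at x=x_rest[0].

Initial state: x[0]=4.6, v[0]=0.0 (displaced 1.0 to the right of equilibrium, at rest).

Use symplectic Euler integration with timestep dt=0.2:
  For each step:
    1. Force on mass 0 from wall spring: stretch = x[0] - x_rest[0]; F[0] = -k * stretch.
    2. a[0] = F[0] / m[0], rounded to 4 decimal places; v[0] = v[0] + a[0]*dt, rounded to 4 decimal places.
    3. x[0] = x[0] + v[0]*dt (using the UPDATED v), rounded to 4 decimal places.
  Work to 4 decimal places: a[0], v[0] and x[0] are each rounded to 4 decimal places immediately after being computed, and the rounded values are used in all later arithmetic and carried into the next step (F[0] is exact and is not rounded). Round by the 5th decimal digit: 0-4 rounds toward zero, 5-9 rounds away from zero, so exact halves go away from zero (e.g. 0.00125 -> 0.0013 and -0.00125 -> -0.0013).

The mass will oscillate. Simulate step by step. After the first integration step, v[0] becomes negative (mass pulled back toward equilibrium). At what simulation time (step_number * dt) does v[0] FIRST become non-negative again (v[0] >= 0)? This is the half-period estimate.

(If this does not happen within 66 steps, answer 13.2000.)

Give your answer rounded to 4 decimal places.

Step 0: x=[4.6000] v=[0.0000]
Step 1: x=[4.5800] v=[-0.1000]
Step 2: x=[4.5404] v=[-0.1980]
Step 3: x=[4.4820] v=[-0.2920]
Step 4: x=[4.4060] v=[-0.3802]
Step 5: x=[4.3138] v=[-0.4608]
Step 6: x=[4.2074] v=[-0.5322]
Step 7: x=[4.0888] v=[-0.5929]
Step 8: x=[3.9604] v=[-0.6418]
Step 9: x=[3.8248] v=[-0.6778]
Step 10: x=[3.6847] v=[-0.7003]
Step 11: x=[3.5429] v=[-0.7088]
Step 12: x=[3.4023] v=[-0.7031]
Step 13: x=[3.2656] v=[-0.6833]
Step 14: x=[3.1356] v=[-0.6499]
Step 15: x=[3.0149] v=[-0.6035]
Step 16: x=[2.9059] v=[-0.5450]
Step 17: x=[2.8108] v=[-0.4756]
Step 18: x=[2.7315] v=[-0.3967]
Step 19: x=[2.6695] v=[-0.3098]
Step 20: x=[2.6262] v=[-0.2167]
Step 21: x=[2.6023] v=[-0.1193]
Step 22: x=[2.5984] v=[-0.0195]
Step 23: x=[2.6145] v=[0.0807]
First v>=0 after going negative at step 23, time=4.6000

Answer: 4.6000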